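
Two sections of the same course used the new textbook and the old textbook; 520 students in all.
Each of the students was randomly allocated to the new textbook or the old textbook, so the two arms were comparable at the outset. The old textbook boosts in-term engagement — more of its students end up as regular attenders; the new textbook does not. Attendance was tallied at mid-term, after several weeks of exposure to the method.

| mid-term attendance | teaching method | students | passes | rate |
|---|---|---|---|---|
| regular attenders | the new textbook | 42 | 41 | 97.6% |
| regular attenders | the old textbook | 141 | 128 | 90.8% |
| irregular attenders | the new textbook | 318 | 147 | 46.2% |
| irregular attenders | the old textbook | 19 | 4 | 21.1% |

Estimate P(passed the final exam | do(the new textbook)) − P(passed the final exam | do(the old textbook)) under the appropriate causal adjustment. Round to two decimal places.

-0.30

Stratifying would compare teaching methods among students the teaching methods themselves sorted into mid-term attendance groups — a form of selection on an intermediate. The unconditioned pooled rates give the total causal effect.
The causal difference is the pooled difference: 0.522 − 0.825 = -0.303.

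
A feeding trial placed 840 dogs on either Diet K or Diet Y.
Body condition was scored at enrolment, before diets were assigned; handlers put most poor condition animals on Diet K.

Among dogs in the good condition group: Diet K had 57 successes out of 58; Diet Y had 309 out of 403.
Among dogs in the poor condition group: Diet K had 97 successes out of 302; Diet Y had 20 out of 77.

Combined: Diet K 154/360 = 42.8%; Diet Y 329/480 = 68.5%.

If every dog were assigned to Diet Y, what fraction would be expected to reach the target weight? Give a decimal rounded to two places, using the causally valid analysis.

0.54

Since starting body condition is a pre-existing factor (not a product of the diet) and it affects the outcome on its own, it is a confounder. The stratified rates, not the pooled rate, identify the causal effect.
Standardising Diet Y to the population starting body condition mix: 0.549·309/403 + 0.451·20/77 = 0.538.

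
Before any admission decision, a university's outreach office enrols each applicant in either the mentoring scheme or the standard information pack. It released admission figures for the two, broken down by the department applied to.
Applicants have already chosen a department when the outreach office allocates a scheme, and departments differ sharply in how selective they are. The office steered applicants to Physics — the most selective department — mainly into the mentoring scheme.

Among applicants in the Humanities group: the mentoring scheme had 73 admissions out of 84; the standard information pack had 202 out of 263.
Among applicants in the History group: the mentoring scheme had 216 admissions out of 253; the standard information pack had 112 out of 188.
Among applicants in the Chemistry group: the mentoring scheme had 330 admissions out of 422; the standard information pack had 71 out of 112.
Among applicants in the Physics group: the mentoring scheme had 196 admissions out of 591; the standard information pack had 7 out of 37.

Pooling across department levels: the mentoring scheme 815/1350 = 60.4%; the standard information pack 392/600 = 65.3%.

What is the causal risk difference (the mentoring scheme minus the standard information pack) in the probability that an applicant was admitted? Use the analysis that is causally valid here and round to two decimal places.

+0.16

Within every department level the mentoring scheme has the higher rate, yet pooled the standard information pack does — Simpson's reversal.
Since department is a pre-existing factor (not a product of the outreach scheme) and it affects the outcome on its own, it is a confounder. The stratified rates, not the pooled rate, identify the causal effect.
Adjusting over the population distribution of department: 0.178·(0.869−0.768) + 0.226·(0.854−0.596) + 0.274·(0.782−0.634) + 0.322·(0.332−0.189) = +0.163.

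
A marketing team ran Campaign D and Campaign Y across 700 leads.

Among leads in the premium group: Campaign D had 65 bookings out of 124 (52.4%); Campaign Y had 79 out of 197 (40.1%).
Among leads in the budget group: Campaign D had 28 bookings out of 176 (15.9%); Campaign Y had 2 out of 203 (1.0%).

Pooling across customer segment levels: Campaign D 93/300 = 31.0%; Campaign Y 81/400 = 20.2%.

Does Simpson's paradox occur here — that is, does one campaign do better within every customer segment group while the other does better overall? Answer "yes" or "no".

no

Within each customer segment level (premium 52.4% vs 40.1%; budget 15.9% vs 1.0%), Campaign D has the higher rate every time. Pooled: 31.0% vs 20.2% — Campaign D has the higher rate overall. They agree.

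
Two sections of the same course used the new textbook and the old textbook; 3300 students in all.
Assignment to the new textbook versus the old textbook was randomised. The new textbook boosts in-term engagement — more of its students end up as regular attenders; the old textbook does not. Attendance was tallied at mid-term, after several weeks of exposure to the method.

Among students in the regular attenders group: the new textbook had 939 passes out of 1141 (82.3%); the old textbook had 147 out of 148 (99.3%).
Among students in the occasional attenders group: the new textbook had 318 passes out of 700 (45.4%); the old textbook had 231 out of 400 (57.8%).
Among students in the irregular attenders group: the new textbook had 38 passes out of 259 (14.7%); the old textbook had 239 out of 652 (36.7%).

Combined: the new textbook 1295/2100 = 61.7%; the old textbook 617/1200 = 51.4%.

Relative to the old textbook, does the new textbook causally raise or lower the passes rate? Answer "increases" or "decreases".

increases

The distribution of mid-term attendance is itself part of what the teaching method does — it is an intermediate outcome. Holding it fixed would remove that part of the effect; the total effect is the pooled difference.
Pooled: the new textbook 61.7% vs the old textbook 51.4%; the new textbook is higher overall.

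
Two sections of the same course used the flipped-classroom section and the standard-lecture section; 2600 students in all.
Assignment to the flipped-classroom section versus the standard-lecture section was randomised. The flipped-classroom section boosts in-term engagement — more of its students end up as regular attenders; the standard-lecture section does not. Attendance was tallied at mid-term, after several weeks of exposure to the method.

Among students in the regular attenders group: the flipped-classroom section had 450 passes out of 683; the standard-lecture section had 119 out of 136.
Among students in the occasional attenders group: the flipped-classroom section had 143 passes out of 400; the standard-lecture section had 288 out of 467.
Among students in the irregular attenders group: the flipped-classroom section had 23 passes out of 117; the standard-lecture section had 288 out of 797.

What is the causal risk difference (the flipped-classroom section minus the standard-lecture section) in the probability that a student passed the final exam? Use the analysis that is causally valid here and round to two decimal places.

Mid-term attendance lies on the pathway teaching method → mid-term attendance → outcome, so adjusting for it blocks the indirect effect. For the total causal effect of teaching method, use the unadjusted pooled rates.
The causal difference is the pooled difference: 0.513 − 0.496 = +0.017.

+0.02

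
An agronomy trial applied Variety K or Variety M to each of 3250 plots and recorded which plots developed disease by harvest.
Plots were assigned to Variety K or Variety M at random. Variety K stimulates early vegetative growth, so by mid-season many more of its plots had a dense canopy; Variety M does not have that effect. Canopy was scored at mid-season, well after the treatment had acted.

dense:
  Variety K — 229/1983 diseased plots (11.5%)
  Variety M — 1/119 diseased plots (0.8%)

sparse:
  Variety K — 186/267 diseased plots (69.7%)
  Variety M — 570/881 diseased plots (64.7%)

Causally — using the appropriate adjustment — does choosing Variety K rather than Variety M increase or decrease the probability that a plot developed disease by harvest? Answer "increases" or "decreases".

decreases

Because the variety influences mid-season canopy, mid-season canopy is a post-treatment mediator, not a confounder. Stratifying on it would bias the estimate; the causal effect is the crude pooled difference.
Pooled: Variety K 18.4% vs Variety M 57.1%; Variety K is lower overall.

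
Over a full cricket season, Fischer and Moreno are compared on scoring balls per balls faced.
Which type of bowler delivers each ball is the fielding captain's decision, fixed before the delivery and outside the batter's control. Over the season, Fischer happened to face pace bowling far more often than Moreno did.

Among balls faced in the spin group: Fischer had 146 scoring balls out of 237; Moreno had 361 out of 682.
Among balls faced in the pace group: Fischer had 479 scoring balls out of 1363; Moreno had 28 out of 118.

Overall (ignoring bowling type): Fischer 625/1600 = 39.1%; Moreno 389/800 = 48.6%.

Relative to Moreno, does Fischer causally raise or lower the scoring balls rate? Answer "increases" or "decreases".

increases

Bowling type differs across players for reasons unrelated to any effect of the player itself, and it separately predicts the outcome — a classic confounder. We must compare within bowling type levels.
Within each level — spin: 61.6% vs 52.9%; pace: 35.1% vs 23.7% — Fischer is higher every time.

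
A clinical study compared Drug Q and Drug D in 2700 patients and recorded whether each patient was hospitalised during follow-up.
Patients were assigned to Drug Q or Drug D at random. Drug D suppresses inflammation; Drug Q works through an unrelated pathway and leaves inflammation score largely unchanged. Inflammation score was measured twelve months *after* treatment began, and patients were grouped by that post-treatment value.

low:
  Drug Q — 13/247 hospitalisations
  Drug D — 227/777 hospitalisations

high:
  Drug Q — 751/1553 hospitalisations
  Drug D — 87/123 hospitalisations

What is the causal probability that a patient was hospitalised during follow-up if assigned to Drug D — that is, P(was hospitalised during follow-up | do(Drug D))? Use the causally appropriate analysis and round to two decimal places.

0.35

Within every inflammation score level Drug Q has the lower rate, yet pooled Drug D does — Simpson's reversal.
Stratifying would compare drugs among patients the drugs themselves sorted into inflammation score groups — a form of selection on an intermediate. The unconditioned pooled rates give the total causal effect.
So P(outcome | do(Drug D)) is just the pooled rate for Drug D: 314/900 = 0.349.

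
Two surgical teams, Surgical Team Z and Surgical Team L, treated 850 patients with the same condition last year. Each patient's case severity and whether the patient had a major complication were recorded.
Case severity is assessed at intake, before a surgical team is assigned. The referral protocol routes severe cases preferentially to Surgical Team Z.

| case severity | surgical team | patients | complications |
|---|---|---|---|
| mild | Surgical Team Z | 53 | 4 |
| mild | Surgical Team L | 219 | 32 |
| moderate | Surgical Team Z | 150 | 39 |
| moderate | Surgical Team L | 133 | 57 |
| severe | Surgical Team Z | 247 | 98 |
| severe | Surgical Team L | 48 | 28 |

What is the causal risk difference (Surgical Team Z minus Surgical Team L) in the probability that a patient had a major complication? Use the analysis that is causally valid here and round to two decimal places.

The imbalance in case severity arose from how patients were allocated, not from anything the surgical team did; and case severity independently affects the outcome. The pooled gap is confounded — condition on case severity.
Adjusting over the population distribution of case severity: 0.320·(0.075−0.146) + 0.333·(0.260−0.429) + 0.347·(0.397−0.583) = -0.143.

-0.14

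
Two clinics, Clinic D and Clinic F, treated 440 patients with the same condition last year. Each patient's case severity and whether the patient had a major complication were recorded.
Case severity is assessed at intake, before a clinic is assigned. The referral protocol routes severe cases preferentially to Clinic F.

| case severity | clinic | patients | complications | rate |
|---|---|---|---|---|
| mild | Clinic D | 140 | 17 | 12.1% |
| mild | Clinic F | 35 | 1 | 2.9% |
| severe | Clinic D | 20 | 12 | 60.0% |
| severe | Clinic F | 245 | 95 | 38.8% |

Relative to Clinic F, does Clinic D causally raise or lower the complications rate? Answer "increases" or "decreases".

increases

Within every case severity level Clinic F has the lower rate, yet pooled Clinic D does — Simpson's reversal.
Here case severity is a common cause — it drives both which clinic a case falls under and the outcome. The crude comparison mixes populations; the stratum-specific rates are the causally relevant ones.
Within each level — mild: 12.1% vs 2.9%; severe: 60.0% vs 38.8% — Clinic F is lower every time.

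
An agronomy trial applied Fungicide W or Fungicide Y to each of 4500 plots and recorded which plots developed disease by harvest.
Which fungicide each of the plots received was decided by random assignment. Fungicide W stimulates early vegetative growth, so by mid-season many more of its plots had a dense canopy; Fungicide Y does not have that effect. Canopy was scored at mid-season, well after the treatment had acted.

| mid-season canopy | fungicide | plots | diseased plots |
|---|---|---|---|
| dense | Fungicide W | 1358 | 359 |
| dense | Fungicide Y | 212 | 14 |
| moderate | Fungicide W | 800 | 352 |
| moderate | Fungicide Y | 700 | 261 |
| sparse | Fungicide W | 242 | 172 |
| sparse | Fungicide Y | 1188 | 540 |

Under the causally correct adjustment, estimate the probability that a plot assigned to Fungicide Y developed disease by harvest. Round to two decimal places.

0.39

The mid-season canopy-specific comparison favours Fungicide Y throughout, but the pooled figures favour Fungicide W. The question is whether to condition on mid-season canopy.
Mid-season canopy is recorded after the fungicide and is itself shifted by it — it sits on the causal path from fungicide to outcome. Conditioning on a mediator would strip out part of the effect we want; the pooled comparison gives the total causal effect.
So P(outcome | do(Fungicide Y)) is just the pooled rate for Fungicide Y: 815/2100 = 0.388.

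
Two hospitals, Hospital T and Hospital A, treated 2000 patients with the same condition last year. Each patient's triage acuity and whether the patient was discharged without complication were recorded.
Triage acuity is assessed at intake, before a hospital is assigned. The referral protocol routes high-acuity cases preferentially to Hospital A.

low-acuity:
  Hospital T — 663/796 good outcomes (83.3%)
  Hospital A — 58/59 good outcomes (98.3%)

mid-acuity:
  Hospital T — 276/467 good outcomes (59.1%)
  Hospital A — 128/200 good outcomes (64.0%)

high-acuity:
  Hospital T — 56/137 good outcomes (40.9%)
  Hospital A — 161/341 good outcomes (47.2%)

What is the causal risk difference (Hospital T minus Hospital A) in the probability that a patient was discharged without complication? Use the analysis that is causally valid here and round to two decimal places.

The stratified and pooled comparisons disagree (Hospital A wins within each triage acuity; Hospital T wins overall), so the answer turns on the causal role of triage acuity.
Triage acuity satisfies the back-door criterion: it is not a descendant of the hospital, and it blocks the spurious path from hospital to outcome. Adjusting for it (i.e., using the within-triage acuity rates) gives the causal effect.
Adjusting over the population distribution of triage acuity: 0.427·(0.833−0.983) + 0.334·(0.591−0.640) + 0.239·(0.409−0.472) = -0.096.

-0.10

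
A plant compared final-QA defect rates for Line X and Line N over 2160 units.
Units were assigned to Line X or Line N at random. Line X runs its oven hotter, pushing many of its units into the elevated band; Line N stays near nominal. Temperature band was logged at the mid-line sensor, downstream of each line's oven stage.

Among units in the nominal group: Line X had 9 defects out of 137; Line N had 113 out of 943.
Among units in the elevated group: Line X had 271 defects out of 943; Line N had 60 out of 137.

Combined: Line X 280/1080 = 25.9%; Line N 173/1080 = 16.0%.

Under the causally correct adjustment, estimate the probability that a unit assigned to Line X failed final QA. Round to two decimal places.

Line X is lower inside every in-process temperature band stratum but Line N is lower in aggregate. Whether to stratify depends on how in-process temperature band relates to the line.
In-process temperature band is recorded after the line and is itself shifted by it — it sits on the causal path from line to outcome. Conditioning on a mediator would strip out part of the effect we want; the pooled comparison gives the total causal effect.
So P(outcome | do(Line X)) is just the pooled rate for Line X: 280/1080 = 0.259.

0.26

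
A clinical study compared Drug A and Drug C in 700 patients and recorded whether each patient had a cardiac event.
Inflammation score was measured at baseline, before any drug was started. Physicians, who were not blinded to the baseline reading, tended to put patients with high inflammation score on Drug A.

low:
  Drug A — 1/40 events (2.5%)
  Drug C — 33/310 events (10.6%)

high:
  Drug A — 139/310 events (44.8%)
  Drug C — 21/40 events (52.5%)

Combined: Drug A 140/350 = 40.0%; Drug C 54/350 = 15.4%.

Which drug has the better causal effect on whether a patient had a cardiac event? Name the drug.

Inflammation score satisfies the back-door criterion: it is not a descendant of the drug, and it blocks the spurious path from drug to outcome. Adjusting for it (i.e., using the within-inflammation score rates) gives the causal effect.
Within each level — low: 2.5% vs 10.6%; high: 44.8% vs 52.5% — Drug A is lower every time.

Drug A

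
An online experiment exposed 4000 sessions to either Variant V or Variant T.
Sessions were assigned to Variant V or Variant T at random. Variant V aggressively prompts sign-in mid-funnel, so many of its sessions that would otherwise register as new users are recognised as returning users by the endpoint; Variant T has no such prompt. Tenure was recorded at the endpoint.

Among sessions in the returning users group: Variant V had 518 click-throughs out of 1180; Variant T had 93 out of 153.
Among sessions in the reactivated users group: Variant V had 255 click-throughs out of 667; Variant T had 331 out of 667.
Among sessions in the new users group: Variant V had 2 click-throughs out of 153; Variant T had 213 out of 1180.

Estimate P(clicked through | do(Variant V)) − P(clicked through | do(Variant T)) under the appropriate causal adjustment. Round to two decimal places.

+0.07

User tenure here is a post-treatment variable shaped by the variant; conditioning on it would introduce bias rather than remove it. The overall comparison is the causal one.
The causal difference is the pooled difference: 0.388 − 0.319 = +0.069.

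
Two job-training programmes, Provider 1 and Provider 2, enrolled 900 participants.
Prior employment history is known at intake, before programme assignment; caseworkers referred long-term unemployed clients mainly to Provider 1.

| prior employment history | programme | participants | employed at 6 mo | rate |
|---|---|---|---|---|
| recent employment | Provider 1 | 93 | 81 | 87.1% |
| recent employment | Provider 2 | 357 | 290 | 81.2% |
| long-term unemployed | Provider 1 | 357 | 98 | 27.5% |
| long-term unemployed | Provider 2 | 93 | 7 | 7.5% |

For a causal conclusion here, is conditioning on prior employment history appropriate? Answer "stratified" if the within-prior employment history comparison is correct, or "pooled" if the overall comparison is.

stratified

The prior employment history-specific comparison favours Provider 1 throughout, but the pooled figures favour Provider 2. The question is whether to condition on prior employment history.
Here prior employment history is a common cause — it drives both which programme a case falls under and the outcome. The crude comparison mixes populations; the stratum-specific rates are the causally relevant ones.
Within each level — recent employment: 87.1% vs 81.2%; long-term unemployed: 27.5% vs 7.5% — Provider 1 is higher every time.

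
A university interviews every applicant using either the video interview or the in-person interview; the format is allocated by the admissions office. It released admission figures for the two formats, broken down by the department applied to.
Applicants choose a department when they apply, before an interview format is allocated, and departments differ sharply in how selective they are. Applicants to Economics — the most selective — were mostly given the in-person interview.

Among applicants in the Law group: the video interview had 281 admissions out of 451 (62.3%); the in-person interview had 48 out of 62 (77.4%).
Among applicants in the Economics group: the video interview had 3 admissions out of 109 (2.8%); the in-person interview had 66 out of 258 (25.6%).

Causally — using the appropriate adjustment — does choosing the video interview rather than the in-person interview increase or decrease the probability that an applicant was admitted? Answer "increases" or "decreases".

The imbalance in department arose from how applicants were allocated, not from anything the interview format did; and department independently affects the outcome. The pooled gap is confounded — condition on department.
Within each level — Law: 62.3% vs 77.4%; Economics: 2.8% vs 25.6% — the in-person interview is higher every time.

decreases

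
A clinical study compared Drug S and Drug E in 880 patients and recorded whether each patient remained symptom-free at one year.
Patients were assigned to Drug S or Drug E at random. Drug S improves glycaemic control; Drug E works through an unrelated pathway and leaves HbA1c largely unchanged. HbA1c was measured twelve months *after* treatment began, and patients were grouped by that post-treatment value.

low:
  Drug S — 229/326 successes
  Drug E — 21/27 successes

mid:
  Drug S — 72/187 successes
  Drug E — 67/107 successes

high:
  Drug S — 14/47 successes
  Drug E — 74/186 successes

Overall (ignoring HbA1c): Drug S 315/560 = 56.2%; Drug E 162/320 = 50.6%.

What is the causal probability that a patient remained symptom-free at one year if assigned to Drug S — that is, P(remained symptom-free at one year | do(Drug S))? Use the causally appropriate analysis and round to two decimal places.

0.56

The stratified and pooled comparisons disagree (Drug E wins within each HbA1c; Drug S wins overall), so the answer turns on the causal role of HbA1c.
Stratifying would compare drugs among patients the drugs themselves sorted into HbA1c groups — a form of selection on an intermediate. The unconditioned pooled rates give the total causal effect.
So P(outcome | do(Drug S)) is just the pooled rate for Drug S: 315/560 = 0.562.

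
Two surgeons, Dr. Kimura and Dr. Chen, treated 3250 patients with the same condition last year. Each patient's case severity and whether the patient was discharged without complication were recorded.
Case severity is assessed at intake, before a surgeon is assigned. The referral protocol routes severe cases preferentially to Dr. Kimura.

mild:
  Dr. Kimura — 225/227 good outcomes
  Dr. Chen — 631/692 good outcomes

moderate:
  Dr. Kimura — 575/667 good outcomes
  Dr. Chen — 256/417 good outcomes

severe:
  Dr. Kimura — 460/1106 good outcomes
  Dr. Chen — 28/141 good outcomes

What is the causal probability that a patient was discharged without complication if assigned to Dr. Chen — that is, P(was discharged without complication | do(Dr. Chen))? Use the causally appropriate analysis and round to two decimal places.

Here case severity is a common cause — it drives both which surgeon a case falls under and the outcome. The crude comparison mixes populations; the stratum-specific rates are the causally relevant ones.
Standardising Dr. Chen to the population case severity mix: 0.283·631/692 + 0.334·256/417 + 0.384·28/141 = 0.539.

0.54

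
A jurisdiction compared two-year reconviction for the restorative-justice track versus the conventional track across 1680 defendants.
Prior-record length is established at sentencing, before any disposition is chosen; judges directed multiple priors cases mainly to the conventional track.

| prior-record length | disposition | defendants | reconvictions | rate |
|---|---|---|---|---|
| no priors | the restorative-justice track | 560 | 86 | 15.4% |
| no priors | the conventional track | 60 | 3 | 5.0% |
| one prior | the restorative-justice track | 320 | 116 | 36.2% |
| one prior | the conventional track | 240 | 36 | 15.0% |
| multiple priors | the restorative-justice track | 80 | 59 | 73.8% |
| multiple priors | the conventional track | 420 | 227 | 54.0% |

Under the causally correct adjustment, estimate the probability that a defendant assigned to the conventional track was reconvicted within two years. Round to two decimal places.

0.23

Since prior-record length is a pre-existing factor (not a product of the disposition) and it affects the outcome on its own, it is a confounder. The stratified rates, not the pooled rate, identify the causal effect.
Standardising the conventional track to the population prior-record length mix: 0.369·3/60 + 0.333·36/240 + 0.298·227/420 = 0.229.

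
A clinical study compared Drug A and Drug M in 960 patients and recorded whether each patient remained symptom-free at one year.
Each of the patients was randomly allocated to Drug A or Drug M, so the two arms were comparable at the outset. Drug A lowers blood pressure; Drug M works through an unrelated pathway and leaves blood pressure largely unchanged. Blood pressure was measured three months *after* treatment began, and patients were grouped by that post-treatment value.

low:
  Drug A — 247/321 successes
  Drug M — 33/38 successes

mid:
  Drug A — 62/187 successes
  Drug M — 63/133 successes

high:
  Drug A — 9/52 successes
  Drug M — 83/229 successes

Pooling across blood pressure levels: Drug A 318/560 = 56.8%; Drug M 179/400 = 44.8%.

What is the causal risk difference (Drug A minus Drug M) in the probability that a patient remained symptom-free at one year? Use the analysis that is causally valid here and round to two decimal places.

Blood pressure is recorded after the drug and is itself shifted by it — it sits on the causal path from drug to outcome. Conditioning on a mediator would strip out part of the effect we want; the pooled comparison gives the total causal effect.
The causal difference is the pooled difference: 0.568 − 0.448 = +0.120.

+0.12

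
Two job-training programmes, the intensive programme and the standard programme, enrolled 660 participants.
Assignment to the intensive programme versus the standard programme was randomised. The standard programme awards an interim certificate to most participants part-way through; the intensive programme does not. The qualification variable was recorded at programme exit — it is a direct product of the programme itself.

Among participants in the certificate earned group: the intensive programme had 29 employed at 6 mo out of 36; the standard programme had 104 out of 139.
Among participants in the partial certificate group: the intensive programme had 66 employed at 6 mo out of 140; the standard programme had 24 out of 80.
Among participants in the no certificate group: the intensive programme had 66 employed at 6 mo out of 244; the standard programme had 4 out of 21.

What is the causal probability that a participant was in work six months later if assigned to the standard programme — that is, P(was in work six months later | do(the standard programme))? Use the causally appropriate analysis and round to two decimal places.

0.55

Within every qualification attained during the programme level the intensive programme has the higher rate, yet pooled the standard programme does — Simpson's reversal.
Qualification attained during the programme here is a post-treatment variable shaped by the programme; conditioning on it would introduce bias rather than remove it. The overall comparison is the causal one.
So P(outcome | do(the standard programme)) is just the pooled rate for the standard programme: 132/240 = 0.550.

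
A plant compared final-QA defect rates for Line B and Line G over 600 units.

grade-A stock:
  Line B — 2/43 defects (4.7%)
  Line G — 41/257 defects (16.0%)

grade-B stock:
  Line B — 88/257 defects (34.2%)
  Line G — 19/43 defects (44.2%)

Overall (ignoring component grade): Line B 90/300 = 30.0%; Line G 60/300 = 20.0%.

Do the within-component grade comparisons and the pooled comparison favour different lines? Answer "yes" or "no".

Within each component grade level (grade-A stock 4.7% vs 16.0%; grade-B stock 34.2% vs 44.2%), Line B has the lower rate every time. Pooled: 30.0% vs 20.0% — Line G has the lower rate overall. The two comparisons disagree.

yes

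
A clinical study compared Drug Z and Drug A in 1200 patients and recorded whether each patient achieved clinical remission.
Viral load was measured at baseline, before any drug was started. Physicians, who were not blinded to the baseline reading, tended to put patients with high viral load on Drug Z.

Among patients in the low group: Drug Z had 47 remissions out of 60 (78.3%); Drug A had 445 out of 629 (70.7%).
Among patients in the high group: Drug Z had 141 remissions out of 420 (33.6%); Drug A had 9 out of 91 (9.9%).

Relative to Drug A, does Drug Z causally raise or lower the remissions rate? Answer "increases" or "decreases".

Viral load satisfies the back-door criterion: it is not a descendant of the drug, and it blocks the spurious path from drug to outcome. Adjusting for it (i.e., using the within-viral load rates) gives the causal effect.
Within each level — low: 78.3% vs 70.7%; high: 33.6% vs 9.9% — Drug Z is higher every time.

increases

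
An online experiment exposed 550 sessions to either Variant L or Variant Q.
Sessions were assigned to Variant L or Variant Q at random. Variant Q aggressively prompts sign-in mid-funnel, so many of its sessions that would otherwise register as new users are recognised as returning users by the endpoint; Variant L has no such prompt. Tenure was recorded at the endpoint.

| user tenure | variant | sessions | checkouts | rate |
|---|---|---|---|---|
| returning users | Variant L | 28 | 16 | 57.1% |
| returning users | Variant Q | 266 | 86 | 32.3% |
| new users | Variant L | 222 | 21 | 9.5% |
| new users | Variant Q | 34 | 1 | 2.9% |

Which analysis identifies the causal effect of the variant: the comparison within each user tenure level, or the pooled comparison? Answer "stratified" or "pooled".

Because the variant influences user tenure, user tenure is a post-treatment mediator, not a confounder. Stratifying on it would bias the estimate; the causal effect is the crude pooled difference.
Pooled: Variant L 14.8% vs Variant Q 29.0%; Variant Q is higher overall.

pooled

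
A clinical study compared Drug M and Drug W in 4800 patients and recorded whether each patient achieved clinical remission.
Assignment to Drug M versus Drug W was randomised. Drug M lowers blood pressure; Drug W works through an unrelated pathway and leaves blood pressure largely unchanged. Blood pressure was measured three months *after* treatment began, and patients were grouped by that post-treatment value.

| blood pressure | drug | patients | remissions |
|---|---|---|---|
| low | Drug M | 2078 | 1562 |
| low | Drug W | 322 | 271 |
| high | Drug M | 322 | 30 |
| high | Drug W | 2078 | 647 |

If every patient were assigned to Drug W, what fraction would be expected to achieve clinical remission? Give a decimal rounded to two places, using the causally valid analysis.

The blood pressure-specific comparison favours Drug W throughout, but the pooled figures favour Drug M. The question is whether to condition on blood pressure.
Blood pressure is downstream of the drug. One should not condition on a consequence of treatment, so the overall rates are the right comparison.
So P(outcome | do(Drug W)) is just the pooled rate for Drug W: 918/2400 = 0.383.

0.38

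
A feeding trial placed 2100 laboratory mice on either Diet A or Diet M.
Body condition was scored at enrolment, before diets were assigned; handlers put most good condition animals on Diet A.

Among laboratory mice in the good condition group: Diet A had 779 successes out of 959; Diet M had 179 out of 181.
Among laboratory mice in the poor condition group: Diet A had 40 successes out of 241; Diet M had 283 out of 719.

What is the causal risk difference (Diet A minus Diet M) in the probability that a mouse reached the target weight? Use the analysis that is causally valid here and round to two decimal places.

-0.20

Starting body condition differs across diets for reasons unrelated to any effect of the diet itself, and it separately predicts the outcome — a classic confounder. We must compare within starting body condition levels.
Adjusting over the population distribution of starting body condition: 0.543·(0.812−0.989) + 0.457·(0.166−0.394) = -0.200.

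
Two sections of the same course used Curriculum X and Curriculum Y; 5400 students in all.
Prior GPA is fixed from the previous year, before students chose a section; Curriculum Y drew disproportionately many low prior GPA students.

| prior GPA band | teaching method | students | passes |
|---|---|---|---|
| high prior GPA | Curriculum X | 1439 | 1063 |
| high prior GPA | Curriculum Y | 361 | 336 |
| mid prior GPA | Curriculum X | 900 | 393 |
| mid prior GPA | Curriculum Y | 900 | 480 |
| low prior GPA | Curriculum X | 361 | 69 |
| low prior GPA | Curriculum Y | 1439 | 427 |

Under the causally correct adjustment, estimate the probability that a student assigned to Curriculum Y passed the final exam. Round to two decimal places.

Curriculum Y is higher inside every prior GPA band stratum but Curriculum X is higher in aggregate. Whether to stratify depends on how prior GPA band relates to the teaching method.
Prior GPA band satisfies the back-door criterion: it is not a descendant of the teaching method, and it blocks the spurious path from teaching method to outcome. Adjusting for it (i.e., using the within-prior GPA band rates) gives the causal effect.
Standardising Curriculum Y to the population prior GPA band mix: 0.333·336/361 + 0.333·480/900 + 0.333·427/1439 = 0.587.

0.59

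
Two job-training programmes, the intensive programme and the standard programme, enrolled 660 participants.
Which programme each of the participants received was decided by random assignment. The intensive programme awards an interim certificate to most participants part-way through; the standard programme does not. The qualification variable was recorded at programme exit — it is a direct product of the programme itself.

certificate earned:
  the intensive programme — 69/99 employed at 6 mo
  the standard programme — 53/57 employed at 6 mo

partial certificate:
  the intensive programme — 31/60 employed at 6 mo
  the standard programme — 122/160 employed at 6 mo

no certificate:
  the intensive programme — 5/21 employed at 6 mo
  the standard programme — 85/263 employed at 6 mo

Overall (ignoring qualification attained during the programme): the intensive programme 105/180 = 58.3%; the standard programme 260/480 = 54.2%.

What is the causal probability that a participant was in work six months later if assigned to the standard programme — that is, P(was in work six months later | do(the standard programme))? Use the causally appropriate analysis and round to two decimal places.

the standard programme is higher inside every qualification attained during the programme stratum but the intensive programme is higher in aggregate. Whether to stratify depends on how qualification attained during the programme relates to the programme.
Because the programme influences qualification attained during the programme, qualification attained during the programme is a post-treatment mediator, not a confounder. Stratifying on it would bias the estimate; the causal effect is the crude pooled difference.
So P(outcome | do(the standard programme)) is just the pooled rate for the standard programme: 260/480 = 0.542.

0.54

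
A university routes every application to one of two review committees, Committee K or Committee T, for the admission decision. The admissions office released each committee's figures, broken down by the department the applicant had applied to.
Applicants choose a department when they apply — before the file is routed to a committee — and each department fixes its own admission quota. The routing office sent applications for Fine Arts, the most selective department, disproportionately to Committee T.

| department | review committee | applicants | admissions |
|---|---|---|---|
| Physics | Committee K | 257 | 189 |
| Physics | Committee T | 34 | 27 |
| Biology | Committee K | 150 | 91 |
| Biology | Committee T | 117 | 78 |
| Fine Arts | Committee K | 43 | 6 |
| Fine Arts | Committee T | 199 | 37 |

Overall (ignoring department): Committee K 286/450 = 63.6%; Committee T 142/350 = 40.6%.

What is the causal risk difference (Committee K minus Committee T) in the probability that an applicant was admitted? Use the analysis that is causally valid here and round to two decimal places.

Committee T is higher inside every department stratum but Committee K is higher in aggregate. Whether to stratify depends on how department relates to the review committee.
Department satisfies the back-door criterion: it is not a descendant of the review committee, and it blocks the spurious path from review committee to outcome. Adjusting for it (i.e., using the within-department rates) gives the causal effect.
Adjusting over the population distribution of department: 0.364·(0.735−0.794) + 0.334·(0.607−0.667) + 0.302·(0.140−0.186) = -0.055.

-0.06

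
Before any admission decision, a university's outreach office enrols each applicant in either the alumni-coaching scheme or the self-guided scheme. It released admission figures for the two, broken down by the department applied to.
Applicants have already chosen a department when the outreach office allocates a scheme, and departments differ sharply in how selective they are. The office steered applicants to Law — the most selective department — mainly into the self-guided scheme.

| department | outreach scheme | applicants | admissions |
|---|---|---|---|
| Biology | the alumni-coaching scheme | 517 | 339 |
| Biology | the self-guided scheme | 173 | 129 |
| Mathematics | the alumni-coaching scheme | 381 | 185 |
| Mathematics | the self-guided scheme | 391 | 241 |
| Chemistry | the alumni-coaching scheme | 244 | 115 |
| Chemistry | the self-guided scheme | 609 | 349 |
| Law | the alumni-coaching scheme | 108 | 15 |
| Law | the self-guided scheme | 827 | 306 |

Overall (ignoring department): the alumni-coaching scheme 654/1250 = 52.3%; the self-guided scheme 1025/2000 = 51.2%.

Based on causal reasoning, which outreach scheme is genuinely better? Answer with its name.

the self-guided scheme

The imbalance in department arose from how applicants were allocated, not from anything the outreach scheme did; and department independently affects the outcome. The pooled gap is confounded — condition on department.
Within each level — Biology: 65.6% vs 74.6%; Mathematics: 48.6% vs 61.6%; Chemistry: 47.1% vs 57.3%; Law: 13.9% vs 37.0% — the self-guided scheme is higher every time.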